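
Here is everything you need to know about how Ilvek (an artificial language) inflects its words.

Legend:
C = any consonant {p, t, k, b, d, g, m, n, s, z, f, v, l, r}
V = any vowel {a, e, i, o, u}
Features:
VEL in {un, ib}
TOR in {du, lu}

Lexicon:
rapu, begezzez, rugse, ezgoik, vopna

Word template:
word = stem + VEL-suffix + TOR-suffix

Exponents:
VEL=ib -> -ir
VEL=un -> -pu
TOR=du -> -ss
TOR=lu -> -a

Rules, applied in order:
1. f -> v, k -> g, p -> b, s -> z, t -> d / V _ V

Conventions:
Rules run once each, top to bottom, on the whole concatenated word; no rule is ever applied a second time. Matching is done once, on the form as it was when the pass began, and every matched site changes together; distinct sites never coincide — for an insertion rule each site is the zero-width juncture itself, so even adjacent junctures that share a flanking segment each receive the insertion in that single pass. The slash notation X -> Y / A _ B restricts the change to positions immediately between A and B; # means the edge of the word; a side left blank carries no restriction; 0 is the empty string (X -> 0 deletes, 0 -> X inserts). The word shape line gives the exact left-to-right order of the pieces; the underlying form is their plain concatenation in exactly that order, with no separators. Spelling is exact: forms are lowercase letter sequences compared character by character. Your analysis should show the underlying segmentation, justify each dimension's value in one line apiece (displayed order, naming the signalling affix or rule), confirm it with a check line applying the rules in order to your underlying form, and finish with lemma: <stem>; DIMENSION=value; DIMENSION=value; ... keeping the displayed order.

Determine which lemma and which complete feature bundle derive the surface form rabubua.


underlying: rapu-pu-a
VEL=un - signalled by the affix -pu
TOR=lu - signalled by the affix -a
check: rapupua -> rabubua
lemma: rapu; VEL=un; TOR=lu


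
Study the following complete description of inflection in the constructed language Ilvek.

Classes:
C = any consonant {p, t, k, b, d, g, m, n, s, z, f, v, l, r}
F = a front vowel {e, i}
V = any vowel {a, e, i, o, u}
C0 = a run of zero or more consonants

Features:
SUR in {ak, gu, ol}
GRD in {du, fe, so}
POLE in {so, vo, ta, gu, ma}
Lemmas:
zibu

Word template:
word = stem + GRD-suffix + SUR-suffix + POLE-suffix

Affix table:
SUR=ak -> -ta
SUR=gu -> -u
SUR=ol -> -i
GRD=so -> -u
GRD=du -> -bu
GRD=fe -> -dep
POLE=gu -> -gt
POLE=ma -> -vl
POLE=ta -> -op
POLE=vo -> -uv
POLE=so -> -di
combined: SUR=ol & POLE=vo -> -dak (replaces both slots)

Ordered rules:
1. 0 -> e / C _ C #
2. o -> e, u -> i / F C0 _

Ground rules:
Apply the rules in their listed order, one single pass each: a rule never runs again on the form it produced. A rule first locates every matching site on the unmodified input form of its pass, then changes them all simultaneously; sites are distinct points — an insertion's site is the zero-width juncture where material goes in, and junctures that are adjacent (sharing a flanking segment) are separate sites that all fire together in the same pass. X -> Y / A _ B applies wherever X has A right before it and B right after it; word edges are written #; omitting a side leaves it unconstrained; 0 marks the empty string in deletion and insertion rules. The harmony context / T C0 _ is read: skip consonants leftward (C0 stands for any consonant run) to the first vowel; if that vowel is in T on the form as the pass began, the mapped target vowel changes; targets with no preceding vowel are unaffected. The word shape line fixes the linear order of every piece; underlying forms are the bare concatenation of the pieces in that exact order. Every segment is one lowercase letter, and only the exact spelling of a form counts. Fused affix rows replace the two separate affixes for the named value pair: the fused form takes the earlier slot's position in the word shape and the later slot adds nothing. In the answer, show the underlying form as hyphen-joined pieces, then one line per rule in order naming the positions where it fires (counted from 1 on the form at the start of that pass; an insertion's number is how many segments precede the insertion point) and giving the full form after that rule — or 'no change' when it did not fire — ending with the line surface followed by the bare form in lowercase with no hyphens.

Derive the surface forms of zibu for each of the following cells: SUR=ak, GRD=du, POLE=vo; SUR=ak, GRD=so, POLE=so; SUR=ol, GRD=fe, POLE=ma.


cell SUR=ak, GRD=du, POLE=vo:
underlying: zibu-bu-ta-uv
1. 0 -> e / C _ C #: no change
2. o -> e, u -> i / F C0 _: fires at position(s) 4: zibibutauv
surface: zibibutauv

cell SUR=ak, GRD=so, POLE=so:
underlying: zibu-u-ta-di
1. 0 -> e / C _ C #: no change
2. o -> e, u -> i / F C0 _: fires at position(s) 4: zibiutadi
surface: zibiutadi

cell SUR=ol, GRD=fe, POLE=ma:
underlying: zibu-dep-i-vl
1. 0 -> e / C _ C #: inserts after position(s) 9: zibudepivel
2. o -> e, u -> i / F C0 _: fires at position(s) 4: zibidepivel
surface: zibidepivel


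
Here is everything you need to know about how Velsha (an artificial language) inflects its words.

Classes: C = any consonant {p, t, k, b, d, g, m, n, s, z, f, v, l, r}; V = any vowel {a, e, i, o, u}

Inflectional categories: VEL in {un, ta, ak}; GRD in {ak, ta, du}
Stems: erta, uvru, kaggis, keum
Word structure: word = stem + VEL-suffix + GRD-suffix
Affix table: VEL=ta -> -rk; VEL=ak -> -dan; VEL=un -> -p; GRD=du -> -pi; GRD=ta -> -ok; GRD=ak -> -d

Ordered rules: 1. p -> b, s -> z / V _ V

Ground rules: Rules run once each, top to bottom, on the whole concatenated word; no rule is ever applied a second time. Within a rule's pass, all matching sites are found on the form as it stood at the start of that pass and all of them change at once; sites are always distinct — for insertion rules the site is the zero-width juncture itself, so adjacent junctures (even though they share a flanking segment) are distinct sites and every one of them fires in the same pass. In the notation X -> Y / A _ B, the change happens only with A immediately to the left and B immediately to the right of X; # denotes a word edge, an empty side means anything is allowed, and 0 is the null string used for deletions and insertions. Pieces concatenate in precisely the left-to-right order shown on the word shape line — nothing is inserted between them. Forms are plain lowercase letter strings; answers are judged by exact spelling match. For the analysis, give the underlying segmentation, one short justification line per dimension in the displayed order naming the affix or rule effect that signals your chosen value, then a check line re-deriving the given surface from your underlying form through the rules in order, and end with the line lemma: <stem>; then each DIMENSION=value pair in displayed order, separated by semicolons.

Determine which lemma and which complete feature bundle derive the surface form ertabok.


underlying: erta-p-ok
VEL=un - signalled by the affix -p
GRD=ta - signalled by the affix -ok
check: ertapok -> ertabok
lemma: erta; VEL=un; GRD=ta


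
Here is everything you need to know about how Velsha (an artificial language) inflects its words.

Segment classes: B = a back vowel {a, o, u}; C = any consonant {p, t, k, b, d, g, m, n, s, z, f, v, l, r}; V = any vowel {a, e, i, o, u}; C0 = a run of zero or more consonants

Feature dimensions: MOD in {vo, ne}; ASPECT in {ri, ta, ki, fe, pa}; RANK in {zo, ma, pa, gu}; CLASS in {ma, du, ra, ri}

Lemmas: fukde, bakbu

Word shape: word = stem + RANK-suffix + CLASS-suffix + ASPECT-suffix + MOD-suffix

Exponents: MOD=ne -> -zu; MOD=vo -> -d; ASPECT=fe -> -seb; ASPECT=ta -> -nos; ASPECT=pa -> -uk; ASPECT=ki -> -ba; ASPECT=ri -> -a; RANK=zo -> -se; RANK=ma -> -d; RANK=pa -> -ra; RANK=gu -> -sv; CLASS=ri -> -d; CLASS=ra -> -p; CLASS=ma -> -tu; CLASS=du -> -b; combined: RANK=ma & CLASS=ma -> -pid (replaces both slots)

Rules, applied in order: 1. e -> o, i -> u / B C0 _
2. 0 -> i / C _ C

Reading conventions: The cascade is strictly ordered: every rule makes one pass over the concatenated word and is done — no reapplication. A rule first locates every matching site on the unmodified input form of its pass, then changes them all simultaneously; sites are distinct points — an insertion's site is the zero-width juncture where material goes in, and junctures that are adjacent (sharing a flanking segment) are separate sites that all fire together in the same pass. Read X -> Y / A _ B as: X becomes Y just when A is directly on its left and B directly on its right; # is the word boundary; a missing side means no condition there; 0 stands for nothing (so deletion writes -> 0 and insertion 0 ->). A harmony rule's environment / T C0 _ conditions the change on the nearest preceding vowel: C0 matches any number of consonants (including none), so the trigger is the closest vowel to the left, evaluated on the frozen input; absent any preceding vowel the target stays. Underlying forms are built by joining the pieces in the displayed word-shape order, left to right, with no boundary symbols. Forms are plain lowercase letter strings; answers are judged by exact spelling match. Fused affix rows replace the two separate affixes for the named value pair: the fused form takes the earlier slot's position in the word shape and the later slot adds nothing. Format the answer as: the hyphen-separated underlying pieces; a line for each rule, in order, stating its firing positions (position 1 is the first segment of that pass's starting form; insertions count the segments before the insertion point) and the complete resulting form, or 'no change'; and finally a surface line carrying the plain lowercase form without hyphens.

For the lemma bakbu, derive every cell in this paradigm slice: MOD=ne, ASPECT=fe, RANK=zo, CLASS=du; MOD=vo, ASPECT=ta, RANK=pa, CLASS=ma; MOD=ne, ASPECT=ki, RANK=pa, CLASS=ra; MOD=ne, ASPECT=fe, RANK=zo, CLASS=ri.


cell MOD=ne, ASPECT=fe, RANK=zo, CLASS=du:
underlying: bakbu-se-b-seb-zu
1. e -> o, i -> u / B C0 _: fires at position(s) 7: bakbusobsebzu
2. 0 -> i / C _ C: inserts after position(s) 3, 8, 11: bakibusobisebizu
surface: bakibusobisebizu

cell MOD=vo, ASPECT=ta, RANK=pa, CLASS=ma:
underlying: bakbu-ra-tu-nos-d
1. e -> o, i -> u / B C0 _: no change
2. 0 -> i / C _ C: inserts after position(s) 3, 12: bakiburatunosid
surface: bakiburatunosid

cell MOD=ne, ASPECT=ki, RANK=pa, CLASS=ra:
underlying: bakbu-ra-p-ba-zu
1. e -> o, i -> u / B C0 _: no change
2. 0 -> i / C _ C: inserts after position(s) 3, 8: bakiburapibazu
surface: bakiburapibazu

cell MOD=ne, ASPECT=fe, RANK=zo, CLASS=ri:
underlying: bakbu-se-d-seb-zu
1. e -> o, i -> u / B C0 _: fires at position(s) 7: bakbusodsebzu
2. 0 -> i / C _ C: inserts after position(s) 3, 8, 11: bakibusodisebizu
surface: bakibusodisebizu


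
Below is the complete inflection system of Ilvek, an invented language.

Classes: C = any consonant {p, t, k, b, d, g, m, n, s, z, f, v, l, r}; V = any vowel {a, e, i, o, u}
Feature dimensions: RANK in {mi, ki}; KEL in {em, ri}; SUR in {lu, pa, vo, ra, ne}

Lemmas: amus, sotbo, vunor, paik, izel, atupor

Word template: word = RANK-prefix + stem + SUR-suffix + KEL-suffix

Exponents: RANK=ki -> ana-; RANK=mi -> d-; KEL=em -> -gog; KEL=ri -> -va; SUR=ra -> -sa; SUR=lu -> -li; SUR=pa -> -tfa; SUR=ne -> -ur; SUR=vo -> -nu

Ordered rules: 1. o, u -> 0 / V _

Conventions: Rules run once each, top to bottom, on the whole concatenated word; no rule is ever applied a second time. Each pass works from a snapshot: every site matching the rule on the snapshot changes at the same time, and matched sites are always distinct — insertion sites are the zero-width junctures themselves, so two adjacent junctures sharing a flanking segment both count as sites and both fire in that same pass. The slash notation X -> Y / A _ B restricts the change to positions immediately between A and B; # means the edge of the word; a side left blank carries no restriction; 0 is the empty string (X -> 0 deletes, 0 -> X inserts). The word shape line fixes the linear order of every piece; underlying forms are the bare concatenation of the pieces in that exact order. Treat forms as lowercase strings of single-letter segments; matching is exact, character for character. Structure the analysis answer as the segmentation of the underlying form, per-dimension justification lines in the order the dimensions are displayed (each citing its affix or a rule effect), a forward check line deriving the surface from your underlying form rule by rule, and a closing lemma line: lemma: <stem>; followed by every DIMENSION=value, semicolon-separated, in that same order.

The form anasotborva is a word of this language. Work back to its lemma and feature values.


underlying: ana-sotbo-ur-va
RANK=ki - signalled by the affix ana-
KEL=ri - signalled by the affix -va
SUR=ne - signalled by the affix -ur
check: anasotbourva -> anasotborva
lemma: sotbo; RANK=ki; KEL=ri; SUR=ne


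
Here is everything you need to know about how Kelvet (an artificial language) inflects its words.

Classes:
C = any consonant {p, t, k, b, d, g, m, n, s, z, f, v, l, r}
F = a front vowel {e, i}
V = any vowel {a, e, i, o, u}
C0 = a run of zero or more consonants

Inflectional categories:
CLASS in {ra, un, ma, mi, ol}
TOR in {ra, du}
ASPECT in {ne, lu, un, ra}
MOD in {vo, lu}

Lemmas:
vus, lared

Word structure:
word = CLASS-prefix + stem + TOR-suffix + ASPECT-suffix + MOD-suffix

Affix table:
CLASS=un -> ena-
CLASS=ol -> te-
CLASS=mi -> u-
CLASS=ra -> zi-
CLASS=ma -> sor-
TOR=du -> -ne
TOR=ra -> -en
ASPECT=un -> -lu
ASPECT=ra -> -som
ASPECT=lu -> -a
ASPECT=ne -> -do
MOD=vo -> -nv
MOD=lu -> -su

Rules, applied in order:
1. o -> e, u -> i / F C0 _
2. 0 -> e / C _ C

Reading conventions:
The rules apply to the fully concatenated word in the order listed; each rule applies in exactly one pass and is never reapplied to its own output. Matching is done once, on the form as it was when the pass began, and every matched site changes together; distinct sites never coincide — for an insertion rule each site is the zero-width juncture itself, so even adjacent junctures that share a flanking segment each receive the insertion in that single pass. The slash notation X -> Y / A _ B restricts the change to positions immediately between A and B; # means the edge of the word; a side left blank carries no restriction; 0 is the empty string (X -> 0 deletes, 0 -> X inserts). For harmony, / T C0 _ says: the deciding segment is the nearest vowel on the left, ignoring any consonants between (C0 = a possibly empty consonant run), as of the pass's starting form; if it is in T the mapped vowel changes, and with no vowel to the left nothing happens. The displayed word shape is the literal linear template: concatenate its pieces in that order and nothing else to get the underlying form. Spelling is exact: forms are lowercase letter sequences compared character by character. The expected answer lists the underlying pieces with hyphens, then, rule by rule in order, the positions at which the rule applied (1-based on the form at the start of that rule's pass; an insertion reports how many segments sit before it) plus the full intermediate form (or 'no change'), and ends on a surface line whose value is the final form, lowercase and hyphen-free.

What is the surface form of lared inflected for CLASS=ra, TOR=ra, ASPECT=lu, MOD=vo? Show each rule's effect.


underlying: zi-lared-en-a-nv
1. o -> e, u -> i / F C0 _: no change
2. 0 -> e / C _ C: inserts after position(s) 11: zilaredenanev
surface: zilaredenanev


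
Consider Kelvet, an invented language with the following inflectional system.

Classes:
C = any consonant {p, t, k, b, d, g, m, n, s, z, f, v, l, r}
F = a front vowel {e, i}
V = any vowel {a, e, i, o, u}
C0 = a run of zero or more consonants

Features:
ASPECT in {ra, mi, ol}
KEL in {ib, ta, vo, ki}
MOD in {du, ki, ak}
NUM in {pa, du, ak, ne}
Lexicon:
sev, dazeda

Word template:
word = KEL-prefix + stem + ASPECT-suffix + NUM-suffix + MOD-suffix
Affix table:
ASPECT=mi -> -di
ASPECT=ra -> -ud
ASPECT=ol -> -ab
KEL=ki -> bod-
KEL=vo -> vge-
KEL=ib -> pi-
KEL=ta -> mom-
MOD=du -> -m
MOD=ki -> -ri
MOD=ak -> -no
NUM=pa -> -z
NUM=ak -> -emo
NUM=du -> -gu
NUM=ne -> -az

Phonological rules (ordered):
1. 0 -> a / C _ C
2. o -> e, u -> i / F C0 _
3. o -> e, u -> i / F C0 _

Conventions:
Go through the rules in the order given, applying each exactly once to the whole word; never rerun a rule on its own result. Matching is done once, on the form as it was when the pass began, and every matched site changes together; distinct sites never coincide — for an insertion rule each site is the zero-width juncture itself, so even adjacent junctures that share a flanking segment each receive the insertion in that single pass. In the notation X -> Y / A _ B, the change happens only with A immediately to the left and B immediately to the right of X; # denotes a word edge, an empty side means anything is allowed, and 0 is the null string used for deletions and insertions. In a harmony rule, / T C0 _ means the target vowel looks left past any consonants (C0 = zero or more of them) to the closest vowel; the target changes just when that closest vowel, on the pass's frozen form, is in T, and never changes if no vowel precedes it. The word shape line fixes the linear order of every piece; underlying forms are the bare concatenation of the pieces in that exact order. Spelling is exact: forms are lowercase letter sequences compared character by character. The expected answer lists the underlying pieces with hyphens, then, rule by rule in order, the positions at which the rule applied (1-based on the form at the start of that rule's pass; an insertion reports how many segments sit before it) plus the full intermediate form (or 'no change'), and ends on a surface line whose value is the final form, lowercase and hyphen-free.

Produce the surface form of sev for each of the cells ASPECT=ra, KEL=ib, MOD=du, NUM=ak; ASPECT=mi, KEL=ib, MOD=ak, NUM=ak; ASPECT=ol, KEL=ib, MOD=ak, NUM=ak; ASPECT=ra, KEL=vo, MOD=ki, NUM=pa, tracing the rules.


cell ASPECT=ra, KEL=ib, MOD=du, NUM=ak:
underlying: pi-sev-ud-emo-m
1. 0 -> a / C _ C: no change
2. o -> e, u -> i / F C0 _: fires at position(s) 6, 10: pisevidemem
3. o -> e, u -> i / F C0 _: no change
surface: pisevidemem

cell ASPECT=mi, KEL=ib, MOD=ak, NUM=ak:
underlying: pi-sev-di-emo-no
1. 0 -> a / C _ C: inserts after position(s) 5: pisevadiemono
2. o -> e, u -> i / F C0 _: fires at position(s) 11: pisevadiemeno
3. o -> e, u -> i / F C0 _: fires at position(s) 13: pisevadiemene
surface: pisevadiemene

cell ASPECT=ol, KEL=ib, MOD=ak, NUM=ak:
underlying: pi-sev-ab-emo-no
1. 0 -> a / C _ C: no change
2. o -> e, u -> i / F C0 _: fires at position(s) 10: pisevabemeno
3. o -> e, u -> i / F C0 _: fires at position(s) 12: pisevabemene
surface: pisevabemene

cell ASPECT=ra, KEL=vo, MOD=ki, NUM=pa:
underlying: vge-sev-ud-z-ri
1. 0 -> a / C _ C: inserts after position(s) 1, 8, 9: vagesevudazari
2. o -> e, u -> i / F C0 _: fires at position(s) 8: vagesevidazari
3. o -> e, u -> i / F C0 _: no change
surface: vagesevidazari


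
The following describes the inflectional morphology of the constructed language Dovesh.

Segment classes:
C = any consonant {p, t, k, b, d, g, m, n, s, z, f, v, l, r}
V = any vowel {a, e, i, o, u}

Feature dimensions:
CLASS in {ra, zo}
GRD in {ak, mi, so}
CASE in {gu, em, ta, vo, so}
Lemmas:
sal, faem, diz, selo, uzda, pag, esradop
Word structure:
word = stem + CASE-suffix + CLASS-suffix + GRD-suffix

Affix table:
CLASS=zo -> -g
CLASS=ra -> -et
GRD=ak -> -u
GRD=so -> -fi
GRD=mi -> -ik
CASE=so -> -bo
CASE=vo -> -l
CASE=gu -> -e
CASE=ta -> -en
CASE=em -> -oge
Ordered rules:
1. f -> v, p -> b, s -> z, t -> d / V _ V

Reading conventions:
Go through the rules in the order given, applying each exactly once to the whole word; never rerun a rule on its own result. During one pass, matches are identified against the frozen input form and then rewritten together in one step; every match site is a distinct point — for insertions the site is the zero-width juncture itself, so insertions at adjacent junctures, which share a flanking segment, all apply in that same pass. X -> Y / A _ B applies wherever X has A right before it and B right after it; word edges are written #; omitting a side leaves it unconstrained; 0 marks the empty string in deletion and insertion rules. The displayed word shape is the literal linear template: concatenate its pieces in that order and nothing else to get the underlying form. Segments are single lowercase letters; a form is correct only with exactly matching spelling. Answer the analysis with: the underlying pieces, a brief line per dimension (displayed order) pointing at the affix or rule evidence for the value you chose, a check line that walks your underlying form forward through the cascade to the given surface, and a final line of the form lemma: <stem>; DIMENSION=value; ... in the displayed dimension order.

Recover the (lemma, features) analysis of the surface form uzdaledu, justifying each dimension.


underlying: uzda-l-et-u
CLASS=ra - signalled by the affix -et
GRD=ak - signalled by the affix -u
CASE=vo - signalled by the affix -l
check: uzdaletu -> uzdaledu
lemma: uzda; CLASS=ra; GRD=ak; CASE=vo


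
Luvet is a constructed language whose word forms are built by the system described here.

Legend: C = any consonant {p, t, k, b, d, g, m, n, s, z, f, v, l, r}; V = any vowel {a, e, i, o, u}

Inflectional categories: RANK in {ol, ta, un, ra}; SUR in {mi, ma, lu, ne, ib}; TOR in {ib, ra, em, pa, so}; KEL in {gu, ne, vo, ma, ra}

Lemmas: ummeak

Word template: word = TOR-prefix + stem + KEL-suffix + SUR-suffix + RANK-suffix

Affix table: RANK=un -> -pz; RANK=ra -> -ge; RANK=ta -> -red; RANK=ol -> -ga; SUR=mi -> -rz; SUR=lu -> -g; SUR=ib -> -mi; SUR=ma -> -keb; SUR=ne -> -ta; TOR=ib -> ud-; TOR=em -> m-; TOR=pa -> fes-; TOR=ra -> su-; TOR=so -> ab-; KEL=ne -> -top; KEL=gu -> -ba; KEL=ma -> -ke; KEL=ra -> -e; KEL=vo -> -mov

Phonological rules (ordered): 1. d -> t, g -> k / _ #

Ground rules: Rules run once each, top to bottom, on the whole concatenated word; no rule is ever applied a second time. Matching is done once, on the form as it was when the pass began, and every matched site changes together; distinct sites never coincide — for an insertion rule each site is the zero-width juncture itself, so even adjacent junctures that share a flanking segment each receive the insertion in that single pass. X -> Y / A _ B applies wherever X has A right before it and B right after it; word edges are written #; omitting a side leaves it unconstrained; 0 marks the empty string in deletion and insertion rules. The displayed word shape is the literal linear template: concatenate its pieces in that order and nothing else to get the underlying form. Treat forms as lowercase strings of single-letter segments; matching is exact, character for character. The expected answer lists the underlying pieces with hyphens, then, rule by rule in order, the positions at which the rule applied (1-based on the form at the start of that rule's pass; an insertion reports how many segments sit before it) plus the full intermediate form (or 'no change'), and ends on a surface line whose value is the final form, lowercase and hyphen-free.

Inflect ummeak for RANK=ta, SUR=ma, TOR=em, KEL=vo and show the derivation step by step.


underlying: m-ummeak-mov-keb-red
1. d -> t, g -> k / _ #: fires at position(s) 16: mummeakmovkebret
surface: mummeakmovkebret


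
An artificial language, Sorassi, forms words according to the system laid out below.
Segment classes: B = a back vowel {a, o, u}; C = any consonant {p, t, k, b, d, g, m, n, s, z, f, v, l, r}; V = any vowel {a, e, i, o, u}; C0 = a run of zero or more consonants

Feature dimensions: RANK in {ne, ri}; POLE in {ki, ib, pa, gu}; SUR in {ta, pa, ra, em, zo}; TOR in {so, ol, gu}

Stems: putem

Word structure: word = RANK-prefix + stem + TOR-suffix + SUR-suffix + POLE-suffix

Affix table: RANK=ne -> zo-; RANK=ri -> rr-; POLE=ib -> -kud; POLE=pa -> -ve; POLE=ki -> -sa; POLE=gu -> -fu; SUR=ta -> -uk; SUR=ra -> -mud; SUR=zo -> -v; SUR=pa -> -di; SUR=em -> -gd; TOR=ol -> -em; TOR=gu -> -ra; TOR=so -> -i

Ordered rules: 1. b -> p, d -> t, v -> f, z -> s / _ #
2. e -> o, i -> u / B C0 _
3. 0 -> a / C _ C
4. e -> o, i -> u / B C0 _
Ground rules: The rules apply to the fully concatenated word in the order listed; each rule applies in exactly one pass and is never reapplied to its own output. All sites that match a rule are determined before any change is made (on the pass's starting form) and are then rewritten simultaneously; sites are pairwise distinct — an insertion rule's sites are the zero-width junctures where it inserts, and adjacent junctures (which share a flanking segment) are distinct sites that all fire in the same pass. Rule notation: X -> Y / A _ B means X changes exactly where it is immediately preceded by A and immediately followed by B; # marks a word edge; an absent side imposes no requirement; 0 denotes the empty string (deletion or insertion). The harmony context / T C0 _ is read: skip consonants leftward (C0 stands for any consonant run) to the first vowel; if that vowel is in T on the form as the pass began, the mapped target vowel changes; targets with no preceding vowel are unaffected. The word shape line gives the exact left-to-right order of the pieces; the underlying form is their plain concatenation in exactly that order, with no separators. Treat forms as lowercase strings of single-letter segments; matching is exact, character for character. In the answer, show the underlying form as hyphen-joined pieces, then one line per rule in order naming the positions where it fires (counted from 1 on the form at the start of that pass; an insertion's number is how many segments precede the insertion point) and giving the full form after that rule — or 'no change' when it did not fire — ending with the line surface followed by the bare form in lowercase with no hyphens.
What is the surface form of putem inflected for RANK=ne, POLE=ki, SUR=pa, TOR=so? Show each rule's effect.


underlying: zo-putem-i-di-sa
1. b -> p, d -> t, v -> f, z -> s / _ #: no change
2. e -> o, i -> u / B C0 _: fires at position(s) 6: zoputomidisa
3. 0 -> a / C _ C: no change
4. e -> o, i -> u / B C0 _: fires at position(s) 8: zoputomudisa
surface: zoputomudisa


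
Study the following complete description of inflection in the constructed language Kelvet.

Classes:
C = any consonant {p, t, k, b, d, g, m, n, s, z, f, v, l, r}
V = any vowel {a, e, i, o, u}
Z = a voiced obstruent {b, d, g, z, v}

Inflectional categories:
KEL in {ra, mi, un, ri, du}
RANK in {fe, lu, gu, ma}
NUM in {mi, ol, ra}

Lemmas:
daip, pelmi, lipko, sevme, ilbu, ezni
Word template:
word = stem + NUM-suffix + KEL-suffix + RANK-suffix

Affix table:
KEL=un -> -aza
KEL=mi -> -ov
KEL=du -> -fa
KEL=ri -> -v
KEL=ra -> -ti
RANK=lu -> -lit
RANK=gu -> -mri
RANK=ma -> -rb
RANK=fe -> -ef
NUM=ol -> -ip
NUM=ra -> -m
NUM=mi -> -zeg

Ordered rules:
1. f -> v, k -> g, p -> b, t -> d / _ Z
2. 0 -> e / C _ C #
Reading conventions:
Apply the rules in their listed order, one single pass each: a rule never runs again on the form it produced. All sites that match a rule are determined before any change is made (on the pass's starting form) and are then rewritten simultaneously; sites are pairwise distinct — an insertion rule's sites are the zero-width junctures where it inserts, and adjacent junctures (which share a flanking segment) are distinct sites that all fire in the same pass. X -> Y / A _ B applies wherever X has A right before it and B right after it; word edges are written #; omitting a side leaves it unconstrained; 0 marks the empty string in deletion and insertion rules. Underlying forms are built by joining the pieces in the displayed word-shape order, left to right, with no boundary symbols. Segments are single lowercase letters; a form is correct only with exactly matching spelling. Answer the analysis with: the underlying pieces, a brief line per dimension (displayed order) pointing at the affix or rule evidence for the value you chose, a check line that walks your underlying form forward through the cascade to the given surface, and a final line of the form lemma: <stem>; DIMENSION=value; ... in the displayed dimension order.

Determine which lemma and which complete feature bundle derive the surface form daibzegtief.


underlying: daip-zeg-ti-ef
KEL=ra - signalled by the affix -ti
RANK=fe - signalled by the affix -ef
NUM=mi - signalled by the affix -zeg
check: daipzegtief -> daibzegtief -> daibzegtief
lemma: daip; KEL=ra; RANK=fe; NUM=mi


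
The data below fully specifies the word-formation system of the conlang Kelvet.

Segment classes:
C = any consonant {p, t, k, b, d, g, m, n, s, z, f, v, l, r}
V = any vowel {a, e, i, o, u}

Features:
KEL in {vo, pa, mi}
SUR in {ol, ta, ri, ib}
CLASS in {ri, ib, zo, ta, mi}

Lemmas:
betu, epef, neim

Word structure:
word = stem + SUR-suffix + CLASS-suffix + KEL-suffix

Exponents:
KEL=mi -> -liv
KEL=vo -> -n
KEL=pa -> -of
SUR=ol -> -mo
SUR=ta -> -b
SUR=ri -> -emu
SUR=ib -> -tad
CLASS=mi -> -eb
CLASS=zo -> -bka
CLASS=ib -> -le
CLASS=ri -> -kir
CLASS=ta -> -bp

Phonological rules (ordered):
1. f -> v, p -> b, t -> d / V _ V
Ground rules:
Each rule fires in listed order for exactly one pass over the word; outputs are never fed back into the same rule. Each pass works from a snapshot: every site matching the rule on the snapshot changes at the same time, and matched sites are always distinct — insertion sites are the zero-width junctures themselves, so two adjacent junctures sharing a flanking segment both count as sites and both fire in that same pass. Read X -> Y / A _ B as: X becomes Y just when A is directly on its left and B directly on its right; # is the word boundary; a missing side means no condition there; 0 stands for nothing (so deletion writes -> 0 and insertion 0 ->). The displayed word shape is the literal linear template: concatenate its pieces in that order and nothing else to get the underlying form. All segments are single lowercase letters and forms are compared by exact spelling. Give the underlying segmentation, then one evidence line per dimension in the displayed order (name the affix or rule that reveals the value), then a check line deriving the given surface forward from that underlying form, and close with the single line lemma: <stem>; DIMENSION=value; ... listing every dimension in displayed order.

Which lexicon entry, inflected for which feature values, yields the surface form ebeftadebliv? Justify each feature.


underlying: epef-tad-eb-liv
KEL=mi - signalled by the affix -liv
SUR=ib - signalled by the affix -tad
CLASS=mi - signalled by the affix -eb
check: epeftadebliv -> ebeftadebliv
lemma: epef; KEL=mi; SUR=ib; CLASS=mi


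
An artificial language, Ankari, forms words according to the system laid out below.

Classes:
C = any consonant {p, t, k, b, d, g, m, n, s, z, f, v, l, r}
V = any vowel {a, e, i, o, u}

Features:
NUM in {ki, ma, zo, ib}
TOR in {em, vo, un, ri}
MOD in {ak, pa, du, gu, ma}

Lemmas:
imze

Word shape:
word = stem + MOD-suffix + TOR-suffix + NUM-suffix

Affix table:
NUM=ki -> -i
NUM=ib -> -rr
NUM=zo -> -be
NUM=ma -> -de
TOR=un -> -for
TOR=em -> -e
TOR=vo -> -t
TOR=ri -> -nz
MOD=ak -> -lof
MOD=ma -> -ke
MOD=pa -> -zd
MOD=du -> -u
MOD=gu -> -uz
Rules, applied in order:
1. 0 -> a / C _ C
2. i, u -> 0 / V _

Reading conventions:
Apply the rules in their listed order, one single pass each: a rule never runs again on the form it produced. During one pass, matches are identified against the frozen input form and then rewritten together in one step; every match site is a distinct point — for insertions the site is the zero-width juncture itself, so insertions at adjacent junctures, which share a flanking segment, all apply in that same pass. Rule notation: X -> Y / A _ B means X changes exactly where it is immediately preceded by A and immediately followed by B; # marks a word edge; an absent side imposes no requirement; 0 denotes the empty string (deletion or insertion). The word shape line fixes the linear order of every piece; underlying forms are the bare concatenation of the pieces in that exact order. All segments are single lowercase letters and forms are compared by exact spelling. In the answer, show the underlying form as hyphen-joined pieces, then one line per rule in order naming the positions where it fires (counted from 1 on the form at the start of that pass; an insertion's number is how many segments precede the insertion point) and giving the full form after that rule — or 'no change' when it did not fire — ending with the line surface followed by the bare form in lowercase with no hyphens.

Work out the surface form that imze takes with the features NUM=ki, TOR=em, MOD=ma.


underlying: imze-ke-e-i
1. 0 -> a / C _ C: inserts after position(s) 2: imazekeei
2. i, u -> 0 / V _: fires at position(s) 9: imazekee
surface: imazekee


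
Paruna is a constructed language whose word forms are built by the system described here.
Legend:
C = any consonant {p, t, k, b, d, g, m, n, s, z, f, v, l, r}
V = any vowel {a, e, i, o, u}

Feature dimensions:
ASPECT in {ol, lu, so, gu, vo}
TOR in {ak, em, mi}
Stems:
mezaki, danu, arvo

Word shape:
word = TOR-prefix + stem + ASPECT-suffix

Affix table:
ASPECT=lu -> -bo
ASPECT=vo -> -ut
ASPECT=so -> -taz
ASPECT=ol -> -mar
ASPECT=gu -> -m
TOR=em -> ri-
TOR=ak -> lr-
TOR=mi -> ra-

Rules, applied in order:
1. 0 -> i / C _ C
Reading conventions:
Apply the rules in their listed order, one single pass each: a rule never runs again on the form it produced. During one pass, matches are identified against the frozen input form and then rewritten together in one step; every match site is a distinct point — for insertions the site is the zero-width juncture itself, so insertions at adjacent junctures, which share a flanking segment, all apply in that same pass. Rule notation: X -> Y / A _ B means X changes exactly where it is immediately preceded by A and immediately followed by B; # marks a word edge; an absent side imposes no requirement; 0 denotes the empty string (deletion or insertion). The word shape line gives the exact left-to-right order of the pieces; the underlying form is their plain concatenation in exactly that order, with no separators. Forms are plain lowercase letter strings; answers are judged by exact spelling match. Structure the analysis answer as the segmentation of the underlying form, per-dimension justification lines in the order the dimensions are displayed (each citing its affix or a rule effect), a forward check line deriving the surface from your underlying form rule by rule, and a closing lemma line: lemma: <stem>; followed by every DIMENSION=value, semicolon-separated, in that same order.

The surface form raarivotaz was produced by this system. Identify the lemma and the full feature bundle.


underlying: ra-arvo-taz
ASPECT=so - signalled by the affix -taz
TOR=mi - signalled by the affix ra-
check: raarvotaz -> raarivotaz
lemma: arvo; ASPECT=so; TOR=mi


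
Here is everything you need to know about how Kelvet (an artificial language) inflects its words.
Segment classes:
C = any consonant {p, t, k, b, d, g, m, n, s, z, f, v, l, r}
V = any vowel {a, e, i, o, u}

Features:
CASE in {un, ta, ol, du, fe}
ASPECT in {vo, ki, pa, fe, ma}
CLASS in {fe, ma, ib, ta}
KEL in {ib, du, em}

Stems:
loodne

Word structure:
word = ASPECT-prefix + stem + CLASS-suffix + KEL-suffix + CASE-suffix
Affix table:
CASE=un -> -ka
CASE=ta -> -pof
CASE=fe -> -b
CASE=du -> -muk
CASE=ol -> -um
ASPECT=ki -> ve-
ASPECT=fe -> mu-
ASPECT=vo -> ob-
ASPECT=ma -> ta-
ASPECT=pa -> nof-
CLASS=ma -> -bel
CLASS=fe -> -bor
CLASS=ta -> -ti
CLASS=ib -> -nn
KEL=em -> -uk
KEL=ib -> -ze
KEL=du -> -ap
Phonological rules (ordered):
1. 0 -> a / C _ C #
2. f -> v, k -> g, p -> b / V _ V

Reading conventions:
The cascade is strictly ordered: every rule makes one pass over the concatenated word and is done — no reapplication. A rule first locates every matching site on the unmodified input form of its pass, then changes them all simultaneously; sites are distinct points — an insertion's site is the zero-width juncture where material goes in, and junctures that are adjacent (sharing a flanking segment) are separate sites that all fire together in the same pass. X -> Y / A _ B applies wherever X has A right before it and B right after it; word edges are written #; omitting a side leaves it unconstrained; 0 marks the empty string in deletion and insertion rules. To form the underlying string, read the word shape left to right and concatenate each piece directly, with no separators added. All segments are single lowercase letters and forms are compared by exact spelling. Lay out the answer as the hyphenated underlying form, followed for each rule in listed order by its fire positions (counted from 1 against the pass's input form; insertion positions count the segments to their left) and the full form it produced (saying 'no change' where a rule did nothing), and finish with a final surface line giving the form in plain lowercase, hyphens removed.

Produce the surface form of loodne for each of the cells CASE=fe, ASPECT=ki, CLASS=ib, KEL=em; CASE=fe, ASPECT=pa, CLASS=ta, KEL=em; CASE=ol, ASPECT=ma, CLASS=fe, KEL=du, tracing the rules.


cell CASE=fe, ASPECT=ki, CLASS=ib, KEL=em:
underlying: ve-loodne-nn-uk-b
1. 0 -> a / C _ C #: inserts after position(s) 12: veloodnennukab
2. f -> v, k -> g, p -> b / V _ V: fires at position(s) 12: veloodnennugab
surface: veloodnennugab

cell CASE=fe, ASPECT=pa, CLASS=ta, KEL=em:
underlying: nof-loodne-ti-uk-b
1. 0 -> a / C _ C #: inserts after position(s) 13: nofloodnetiukab
2. f -> v, k -> g, p -> b / V _ V: fires at position(s) 13: nofloodnetiugab
surface: nofloodnetiugab

cell CASE=ol, ASPECT=ma, CLASS=fe, KEL=du:
underlying: ta-loodne-bor-ap-um
1. 0 -> a / C _ C #: no change
2. f -> v, k -> g, p -> b / V _ V: fires at position(s) 13: taloodneborabum
surface: taloodneborabum


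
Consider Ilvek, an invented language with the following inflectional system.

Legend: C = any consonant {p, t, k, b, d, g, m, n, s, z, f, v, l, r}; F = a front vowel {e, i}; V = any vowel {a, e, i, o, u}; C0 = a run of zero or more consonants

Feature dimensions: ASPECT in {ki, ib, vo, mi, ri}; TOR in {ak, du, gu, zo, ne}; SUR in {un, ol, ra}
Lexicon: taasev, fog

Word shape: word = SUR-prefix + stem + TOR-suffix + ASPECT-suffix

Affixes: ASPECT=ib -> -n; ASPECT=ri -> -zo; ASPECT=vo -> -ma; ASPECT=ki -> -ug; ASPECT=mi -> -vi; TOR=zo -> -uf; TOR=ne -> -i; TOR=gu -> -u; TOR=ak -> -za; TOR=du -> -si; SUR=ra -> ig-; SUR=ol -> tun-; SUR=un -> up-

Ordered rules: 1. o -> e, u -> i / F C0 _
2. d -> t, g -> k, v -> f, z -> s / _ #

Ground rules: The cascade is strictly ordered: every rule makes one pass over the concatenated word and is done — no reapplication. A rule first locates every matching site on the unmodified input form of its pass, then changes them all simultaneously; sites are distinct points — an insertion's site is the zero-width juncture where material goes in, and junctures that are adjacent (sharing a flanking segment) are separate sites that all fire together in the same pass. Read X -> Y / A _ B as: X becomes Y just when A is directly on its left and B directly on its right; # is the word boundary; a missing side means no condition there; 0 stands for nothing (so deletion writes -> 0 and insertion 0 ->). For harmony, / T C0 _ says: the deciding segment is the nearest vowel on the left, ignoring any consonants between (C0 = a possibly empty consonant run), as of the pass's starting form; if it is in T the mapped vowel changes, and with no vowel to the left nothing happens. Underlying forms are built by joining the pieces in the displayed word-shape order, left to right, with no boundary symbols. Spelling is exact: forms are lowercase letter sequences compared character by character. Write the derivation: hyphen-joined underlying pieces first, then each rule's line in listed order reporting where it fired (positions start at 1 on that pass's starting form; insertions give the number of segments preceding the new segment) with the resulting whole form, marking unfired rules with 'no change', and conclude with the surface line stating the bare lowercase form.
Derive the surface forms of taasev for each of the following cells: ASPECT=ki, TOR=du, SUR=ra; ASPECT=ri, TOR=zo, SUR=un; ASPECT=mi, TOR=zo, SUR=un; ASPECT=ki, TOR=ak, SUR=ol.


cell ASPECT=ki, TOR=du, SUR=ra:
underlying: ig-taasev-si-ug
1. o -> e, u -> i / F C0 _: fires at position(s) 11: igtaasevsiig
2. d -> t, g -> k, v -> f, z -> s / _ #: fires at position(s) 12: igtaasevsiik
surface: igtaasevsiik

cell ASPECT=ri, TOR=zo, SUR=un:
underlying: up-taasev-uf-zo
1. o -> e, u -> i / F C0 _: fires at position(s) 9: uptaasevifzo
2. d -> t, g -> k, v -> f, z -> s / _ #: no change
surface: uptaasevifzo

cell ASPECT=mi, TOR=zo, SUR=un:
underlying: up-taasev-uf-vi
1. o -> e, u -> i / F C0 _: fires at position(s) 9: uptaasevifvi
2. d -> t, g -> k, v -> f, z -> s / _ #: no change
surface: uptaasevifvi

cell ASPECT=ki, TOR=ak, SUR=ol:
underlying: tun-taasev-za-ug
1. o -> e, u -> i / F C0 _: no change
2. d -> t, g -> k, v -> f, z -> s / _ #: fires at position(s) 13: tuntaasevzauk
surface: tuntaasevzauk
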